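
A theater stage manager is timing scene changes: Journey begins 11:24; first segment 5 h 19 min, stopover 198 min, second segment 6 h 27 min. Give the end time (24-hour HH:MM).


Depart: 11:24
Leg 1: +319 min -> 16:43
Layover: +198 min -> 20:01
Leg 2: +387 min -> 02:28
Total travel: 904 minutes = 15h 4m
Arrival: 02:28

02:28


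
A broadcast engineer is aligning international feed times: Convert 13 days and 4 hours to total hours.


Days: 13
Extra hours: 4
Hours per day: 24
Days to hours: 13 x 24 = 312
Total: 312 + 4 = 316

316


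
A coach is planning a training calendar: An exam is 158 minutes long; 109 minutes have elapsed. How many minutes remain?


Total budget: 158 minutes
Time used: 109 minutes
Remaining: 158 - 109 = 49 minutes
Percent used: 69.0%
Percent remaining: 31.0%

49


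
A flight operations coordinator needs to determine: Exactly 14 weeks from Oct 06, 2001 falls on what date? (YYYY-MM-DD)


Start: 2001-10-06
Weeks to add: 14
Convert to days: 14 x 7 = 98 days
Add 98 days to 2001-10-06
Result: 2002-01-12

2002-01-12


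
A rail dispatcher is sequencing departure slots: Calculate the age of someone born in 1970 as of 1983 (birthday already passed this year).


Birth year: 1970
Current year: 1983
Age = current year - birth year
Age = 1983 - 1970 = 13

13


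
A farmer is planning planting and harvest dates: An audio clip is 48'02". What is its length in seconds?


Minutes: 48
Seconds: 2
Convert minutes to seconds: 48 x 60 = 2880
Add remaining seconds: 2880 + 2 = 2882

2882


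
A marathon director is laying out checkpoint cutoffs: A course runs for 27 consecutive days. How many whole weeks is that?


Total days: 27
Days per week: 7
Division: 27 / 7 = 3 remainder 6
Complete weeks: 3
Remaining days: 6

3


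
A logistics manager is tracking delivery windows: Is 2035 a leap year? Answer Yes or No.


Year: 2035
Divisible by 4? 2035 / 4 = 508.75 -> No
Not divisible by 4, so NOT a leap year

No


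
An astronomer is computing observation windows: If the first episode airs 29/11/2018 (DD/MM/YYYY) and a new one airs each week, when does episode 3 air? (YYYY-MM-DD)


First occurrence: 2018-11-29 (occurrence 1)
Each occurrence is 7 days after the previous.
Occurrence 3 is 2 weeks after the first.
2 weeks = 14 days
2018-11-29 + 14 days = 2018-12-13

2018-12-13


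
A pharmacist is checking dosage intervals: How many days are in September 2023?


Month: September
Year: 2023
September is a 30-day month
Total: 30 days

30


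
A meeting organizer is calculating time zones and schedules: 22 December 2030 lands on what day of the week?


Date: 2030-12-22
January 1, 2030 is a Tuesday
Day of year: 356
Offset from Jan 1: 355 days
355 mod 7 = 5
Result: Sunday

Sunday


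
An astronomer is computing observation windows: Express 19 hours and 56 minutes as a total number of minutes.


Hours: 19
Extra minutes: 56
Minutes per hour: 60
Hours to minutes: 19 x 60 = 1140
Total: 1140 + 56 = 1196

1196


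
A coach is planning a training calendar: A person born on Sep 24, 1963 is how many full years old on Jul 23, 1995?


Birth: 1963-09-24
Reference: 1995-07-23
Year difference: 1995 - 1963 = 32
Has birthday (09-24) occurred by 07-23? No
Birthday not yet reached this year -> subtract 1
Age in full years: 31

31


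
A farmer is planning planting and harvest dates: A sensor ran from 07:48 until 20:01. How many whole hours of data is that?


Start: 07:48
End: 20:01
Hour difference: 20 - 7 = 13 hours
Minute difference: 1 - 48 = -47 minutes
Total minutes: 733
Complete hours: 733 / 60 = 12 (remainder 13)

12


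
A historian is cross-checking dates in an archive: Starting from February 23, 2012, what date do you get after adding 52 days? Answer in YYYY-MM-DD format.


Start: 2012-02-23
Adding 52 days
Days remaining in February: 6
After February: 46 days still to add
March 2012: 31 days, 15 remaining
April 2012 has 30 days, need 15
Result: 2012-04-15

2012-04-15


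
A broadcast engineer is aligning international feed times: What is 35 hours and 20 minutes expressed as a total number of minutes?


Hours: 35
Minutes: 20
Convert hours to minutes: 35 x 60 = 2100
Add remaining minutes: 2100 + 20 = 2120

2120


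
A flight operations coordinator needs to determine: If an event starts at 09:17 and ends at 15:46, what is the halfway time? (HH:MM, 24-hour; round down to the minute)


Start time: 09:17 = 557 minutes from midnight
End time: 15:46 = 946 minutes from midnight
Sum: 557 + 946 = 1503
Midpoint: 1503 / 2 = 751 minutes
Convert: 751 / 60 = 12 hours, 31 minutes
Result: 12:31

12:31


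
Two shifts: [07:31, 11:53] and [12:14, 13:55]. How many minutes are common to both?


Interval A: [451, 713] minutes from midnight
Interval B: [734, 835] minutes from midnight
Overlap start = max(451, 734) = 734
Overlap end = min(713, 835) = 713
End <= start, so the intervals do not overlap: 0 minutes

0


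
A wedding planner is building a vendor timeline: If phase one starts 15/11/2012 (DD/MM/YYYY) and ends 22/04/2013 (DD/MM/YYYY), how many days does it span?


Start date: 2012-11-15
End date: 2013-04-22
Nov 2012: +16 days
Dec 2012: +31 days
Jan 2013: +31 days
... (3 more months)
Total: 158 days

158


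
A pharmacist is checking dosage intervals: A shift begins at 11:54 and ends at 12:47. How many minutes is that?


Start time: 11:54 = 714 minutes from midnight
End time: 12:47 = 767 minutes from midnight
Difference: 767 - 714 = 53 minutes
That is 0 hours and 53 minutes

53


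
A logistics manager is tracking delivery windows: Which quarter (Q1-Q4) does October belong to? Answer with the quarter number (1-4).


Month: October (month 10)
Q1: January-March (months 1-3)
Q2: April-June (months 4-6)
Q3: July-September (months 7-9)
Q4: October-December (months 10-12)
Month 10 falls in Q4

4


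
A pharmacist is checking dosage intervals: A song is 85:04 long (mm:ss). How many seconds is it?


Minutes: 85
Extra seconds: 4
Seconds per minute: 60
Minutes to seconds: 85 x 60 = 5100
Total: 5100 + 4 = 5104

5104


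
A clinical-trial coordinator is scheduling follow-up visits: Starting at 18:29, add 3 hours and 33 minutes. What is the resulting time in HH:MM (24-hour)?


Start time: 18:29
Adding: 3 hours 33 minutes
Minutes: 29 + 33 = 62
Minute overflow: 62 >= 60, so carry 1 hour, minutes = 2
Hours: 18 + 3 + 1 = 22
Result: 22:02

22:02


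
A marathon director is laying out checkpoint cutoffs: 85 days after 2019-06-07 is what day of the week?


Start: 2019-06-07 (Friday)
Step 1 - find target date: add 85 days
  2019-06-07 + 85 days = 2019-08-31
Step 2 - day of week:
  85 mod 7 = 1
  Friday + 1 days -> Saturday
Result: Saturday (2019-08-31)

Saturday


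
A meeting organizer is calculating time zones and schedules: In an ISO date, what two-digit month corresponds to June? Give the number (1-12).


Calendar month order:
5. May
6. June <--
7. July
June is month number 6

6


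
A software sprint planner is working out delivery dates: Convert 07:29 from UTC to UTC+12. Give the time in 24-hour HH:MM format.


Local time: 07:29 at UTC (offset 0h)
Target zone: UTC+12 (offset 12h)
Difference: 12 - (0) = 12 hours
Calculation: 7 + (12) = 19
Result: 19:29

19:29


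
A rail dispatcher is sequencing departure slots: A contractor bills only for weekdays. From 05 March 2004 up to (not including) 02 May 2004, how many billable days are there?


Start: 2004-03-05 (Friday)
End (exclusive): 2004-05-02 (Sunday)
Total calendar days: 58
Full weeks: 58 // 7 = 8 -> 40 weekdays
Remaining 2 days starting on Friday:
  Fri(w), Sat(-) -> 1 weekdays
Total business days: 40 + 1 = 41

41


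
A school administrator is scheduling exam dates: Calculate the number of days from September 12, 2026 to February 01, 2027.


Start date: 2026-09-12
End date: 2027-02-01
Sep 2026: +19 days
Oct 2026: +31 days
Nov 2026: +30 days
Dec 2026: +31 days
Jan 2027: +31 days
Total: 142 days

142


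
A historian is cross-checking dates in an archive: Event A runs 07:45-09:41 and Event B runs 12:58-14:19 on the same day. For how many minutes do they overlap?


Interval A: [465, 581] minutes from midnight
Interval B: [778, 859] minutes from midnight
Overlap start = max(465, 778) = 778
Overlap end = min(581, 859) = 581
End <= start, so the intervals do not overlap: 0 minutes

0


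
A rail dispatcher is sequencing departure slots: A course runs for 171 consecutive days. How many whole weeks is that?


Total days: 171
Days per week: 7
Division: 171 / 7 = 24 remainder 3
Complete weeks: 24
Remaining days: 3

24


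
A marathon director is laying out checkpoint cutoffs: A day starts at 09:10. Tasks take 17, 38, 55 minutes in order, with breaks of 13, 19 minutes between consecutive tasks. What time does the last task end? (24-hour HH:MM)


Start: 09:10 = 550 min from midnight
  after task 1 (17 min): 09:27
  after break (13 min): 09:40
  after task 2 (38 min): 10:18
  after break (19 min): 10:37
  after task 3 (55 min): 11:32
Total elapsed: 142 minutes
End time: 11:32

11:32


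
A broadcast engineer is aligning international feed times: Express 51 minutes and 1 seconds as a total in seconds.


Minutes: 51
Seconds: 1
Convert minutes to seconds: 51 x 60 = 3060
Add remaining seconds: 3060 + 1 = 3061

3061


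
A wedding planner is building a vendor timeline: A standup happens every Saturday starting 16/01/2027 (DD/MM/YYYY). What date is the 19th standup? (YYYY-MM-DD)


First occurrence: 2027-01-16 (occurrence 1)
Each occurrence is 7 days after the previous.
Occurrence 19 is 18 weeks after the first.
18 weeks = 126 days
2027-01-16 + 126 days = 2027-05-22

2027-05-22


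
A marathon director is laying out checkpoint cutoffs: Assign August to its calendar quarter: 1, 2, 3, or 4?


Month: August (month 8)
Q1: January-March (months 1-3)
Q2: April-June (months 4-6)
Q3: July-September (months 7-9)
Q4: October-December (months 10-12)
Month 8 falls in Q3

3


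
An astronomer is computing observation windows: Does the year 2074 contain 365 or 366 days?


Year: 2074
Check leap year rules:
Divisible by 4? No
2074 is not a leap year
Days: 365

365


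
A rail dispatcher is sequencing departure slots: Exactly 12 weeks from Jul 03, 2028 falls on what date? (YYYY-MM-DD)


Start: 2028-07-03
Weeks to add: 12
Convert to days: 12 x 7 = 84 days
Add 84 days to 2028-07-03
Result: 2028-09-25

2028-09-25


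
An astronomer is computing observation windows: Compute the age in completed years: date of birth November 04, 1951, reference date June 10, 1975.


Birth: 1951-11-04
Reference: 1975-06-10
Year difference: 1975 - 1951 = 24
Has birthday (11-04) occurred by 06-10? No
Birthday not yet reached this year -> subtract 1
Age in full years: 23

23


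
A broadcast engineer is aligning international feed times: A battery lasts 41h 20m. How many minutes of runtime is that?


Hours: 41
Extra minutes: 20
Minutes per hour: 60
Hours to minutes: 41 x 60 = 2460
Total: 2460 + 20 = 2480

2480


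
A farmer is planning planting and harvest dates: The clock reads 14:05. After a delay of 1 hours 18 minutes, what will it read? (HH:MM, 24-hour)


Start time: 14:05
Adding: 1 hours 18 minutes
Minutes: 5 + 18 = 23
Hours: 14 + 1 + 0 = 15
Result: 15:23

15:23


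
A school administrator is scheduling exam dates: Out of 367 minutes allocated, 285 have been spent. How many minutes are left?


Total budget: 367 minutes
Time used: 285 minutes
Remaining: 367 - 285 = 82 minutes
Percent used: 77.7%
Percent remaining: 22.3%

82


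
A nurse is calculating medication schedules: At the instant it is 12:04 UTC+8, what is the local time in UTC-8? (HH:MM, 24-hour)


Local time: 12:04 at UTC+8 (offset 8h)
Target zone: UTC-8 (offset -8h)
Difference: -8 - (8) = -16 hours
Calculation: 12 + (-16) = -4
Wraparound: (-4) mod 24 = 20
Result: 20:04

20:04


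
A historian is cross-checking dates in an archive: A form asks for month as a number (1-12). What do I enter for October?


Calendar month order:
9. September
10. October <--
11. November
October is month number 10

10


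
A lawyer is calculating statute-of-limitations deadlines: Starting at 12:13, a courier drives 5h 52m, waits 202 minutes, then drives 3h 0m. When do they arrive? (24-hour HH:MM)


Depart: 12:13
Leg 1: +352 min -> 18:05
Layover: +202 min -> 21:27
Leg 2: +180 min -> 00:27
Total travel: 734 minutes = 12h 14m
Arrival: 00:27

00:27


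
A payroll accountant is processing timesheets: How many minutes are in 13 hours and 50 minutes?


Hours: 13
Minutes: 50
Convert hours to minutes: 13 x 60 = 780
Add remaining minutes: 780 + 50 = 830

830


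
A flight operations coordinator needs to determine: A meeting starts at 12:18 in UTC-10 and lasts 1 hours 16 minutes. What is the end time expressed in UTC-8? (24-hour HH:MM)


Start: 12:18 in UTC-10
Step 1 - add duration:
  minutes: 18 + 16 = 34
  hours: 12 + 1 + 0 = 13
  end in UTC-10: 13:34
Step 2 - convert UTC-10 -> UTC-8:
  offset difference: -8 - (-10) = 2 hours
  13 + (2) = 15 -> mod 24 = 15
Result: 15:34 in UTC-8

15:34


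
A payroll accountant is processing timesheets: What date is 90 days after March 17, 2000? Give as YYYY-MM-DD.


Start: 2000-03-17
Adding 90 days
Days remaining in March: 14
After March: 76 days still to add
April 2000: 30 days, 46 remaining
May 2000: 31 days, 15 remaining
June 2000 has 30 days, need 15
Result: 2000-06-15

2000-06-15


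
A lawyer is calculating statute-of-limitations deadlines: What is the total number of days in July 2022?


Month: July
Year: 2022
July is a 31-day month
Total: 31 days

31


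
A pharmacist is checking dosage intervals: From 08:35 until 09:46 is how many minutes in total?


Start time: 08:35 = 515 minutes from midnight
End time: 09:46 = 586 minutes from midnight
Difference: 586 - 515 = 71 minutes
That is 1 hours and 11 minutes

71


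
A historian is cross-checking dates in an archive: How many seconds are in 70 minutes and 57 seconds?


Minutes: 70
Extra seconds: 57
Seconds per minute: 60
Minutes to seconds: 70 x 60 = 4200
Total: 4200 + 57 = 4257

4257


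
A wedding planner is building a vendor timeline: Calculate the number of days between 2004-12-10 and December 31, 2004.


Start: December 10, 2004
End: December 31, 2004
Days left in December: 21
Total: 21 days

21


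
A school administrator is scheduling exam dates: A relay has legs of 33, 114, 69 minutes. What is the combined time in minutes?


Durations: 33, 114, 69
Running sum: 33
+ 114 = 147
+ 69 = 216
Total duration: 216 minutes
That is 3 hours and 36 minutes

216


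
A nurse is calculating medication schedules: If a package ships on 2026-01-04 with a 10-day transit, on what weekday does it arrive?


Start: 2026-01-04 (Sunday)
Step 1 - find target date: add 10 days
  2026-01-04 + 10 days = 2026-01-14
Step 2 - day of week:
  10 mod 7 = 3
  Sunday + 3 days -> Wednesday
Result: Wednesday (2026-01-14)

Wednesday


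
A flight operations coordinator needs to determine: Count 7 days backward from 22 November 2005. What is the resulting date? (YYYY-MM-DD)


Start: 2005-11-22
Subtracting 7 days
Days already passed in November: 22
Result: 2005-11-15

2005-11-15


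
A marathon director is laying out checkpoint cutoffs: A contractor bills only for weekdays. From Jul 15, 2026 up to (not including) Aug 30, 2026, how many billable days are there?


Start: 2026-07-15 (Wednesday)
End (exclusive): 2026-08-30 (Sunday)
Total calendar days: 46
Full weeks: 46 // 7 = 6 -> 30 weekdays
Remaining 4 days starting on Wednesday:
  Wed(w), Thu(w), Fri(w), Sat(-) -> 3 weekdays
Total business days: 30 + 3 = 33

33


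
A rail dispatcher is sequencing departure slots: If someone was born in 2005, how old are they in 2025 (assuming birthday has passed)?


Birth year: 2005
Current year: 2025
Age = current year - birth year
Age = 2025 - 2005 = 20

20


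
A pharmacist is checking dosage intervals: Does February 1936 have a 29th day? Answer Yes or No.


Year: 1936
Divisible by 4? 1936 / 4 = 484.0 -> Yes
Divisible by 100? 1936 / 100 = 19.36 -> No
Divisible by 4 but not 100, so it IS a leap year

Yes


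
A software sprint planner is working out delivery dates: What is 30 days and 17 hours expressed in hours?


Days: 30
Extra hours: 17
Hours per day: 24
Days to hours: 30 x 24 = 720
Total: 720 + 17 = 737

737


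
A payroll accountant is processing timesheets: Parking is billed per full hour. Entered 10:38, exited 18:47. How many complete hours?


Start: 10:38
End: 18:47
Hour difference: 18 - 10 = 8 hours
Minute difference: 47 - 38 = 9 minutes
Total minutes: 489
Complete hours: 489 / 60 = 8 (remainder 9)

8


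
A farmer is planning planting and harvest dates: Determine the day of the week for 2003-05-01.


Date: 2003-05-01
January 1, 2003 is a Wednesday
Day of year: 121
Offset from Jan 1: 120 days
120 mod 7 = 1
Result: Thursday

Thursday


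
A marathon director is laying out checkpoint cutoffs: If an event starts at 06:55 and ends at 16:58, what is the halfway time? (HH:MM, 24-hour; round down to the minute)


Start time: 06:55 = 415 minutes from midnight
End time: 16:58 = 1018 minutes from midnight
Sum: 415 + 1018 = 1433
Midpoint: 1433 / 2 = 716 minutes
Convert: 716 / 60 = 11 hours, 56 minutes
Result: 11:56

11:56


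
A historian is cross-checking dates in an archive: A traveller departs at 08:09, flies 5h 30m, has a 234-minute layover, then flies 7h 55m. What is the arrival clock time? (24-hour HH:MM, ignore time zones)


Depart: 08:09
Leg 1: +330 min -> 13:39
Layover: +234 min -> 17:33
Leg 2: +475 min -> 01:28
Total travel: 1039 minutes = 17h 19m
Arrival: 01:28

01:28


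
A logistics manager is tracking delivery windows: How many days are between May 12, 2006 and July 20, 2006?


Start date: 2006-05-12
End date: 2006-07-20
May 2006: +20 days
Jun 2006: +30 days
Jul 2006: +19 days
Total: 69 days

69


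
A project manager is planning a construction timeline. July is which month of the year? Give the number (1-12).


Calendar month order:
6. June
7. July <--
8. August
July is month number 7

7


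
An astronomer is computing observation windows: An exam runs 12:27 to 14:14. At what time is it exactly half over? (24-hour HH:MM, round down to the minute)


Start time: 12:27 = 747 minutes from midnight
End time: 14:14 = 854 minutes from midnight
Sum: 747 + 854 = 1601
Midpoint: 1601 / 2 = 800 minutes
Convert: 800 / 60 = 13 hours, 20 minutes
Result: 13:20

13:20


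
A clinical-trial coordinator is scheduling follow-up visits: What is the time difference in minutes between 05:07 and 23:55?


Start time: 05:07 = 307 minutes from midnight
End time: 23:55 = 1435 minutes from midnight
Difference: 1435 - 307 = 1128 minutes
That is 18 hours and 48 minutes

1128


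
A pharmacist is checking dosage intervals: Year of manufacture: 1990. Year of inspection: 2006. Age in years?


Birth year: 1990
Current year: 2006
Age = current year - birth year
Age = 2006 - 1990 = 16

16


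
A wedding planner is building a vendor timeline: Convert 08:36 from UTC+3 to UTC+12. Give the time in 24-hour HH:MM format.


Local time: 08:36 at UTC+3 (offset 3h)
Target zone: UTC+12 (offset 12h)
Difference: 12 - (3) = 9 hours
Calculation: 8 + (9) = 17
Result: 17:36

17:36


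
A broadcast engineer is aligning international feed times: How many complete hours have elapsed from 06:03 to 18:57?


Start: 06:03
End: 18:57
Hour difference: 18 - 6 = 12 hours
Minute difference: 57 - 3 = 54 minutes
Total minutes: 774
Complete hours: 774 / 60 = 12 (remainder 54)

12


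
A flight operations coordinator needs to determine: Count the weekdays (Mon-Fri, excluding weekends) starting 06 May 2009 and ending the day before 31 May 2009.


Start: 2009-05-06 (Wednesday)
End (exclusive): 2009-05-31 (Sunday)
Total calendar days: 25
Full weeks: 25 // 7 = 3 -> 15 weekdays
Remaining 4 days starting on Wednesday:
  Wed(w), Thu(w), Fri(w), Sat(-) -> 3 weekdays
Total business days: 15 + 3 = 18

18


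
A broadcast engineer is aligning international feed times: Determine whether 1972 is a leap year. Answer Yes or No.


Year: 1972
Divisible by 4? 1972 / 4 = 493.0 -> Yes
Divisible by 100? 1972 / 100 = 19.72 -> No
Divisible by 4 but not 100, so it IS a leap year

Yes


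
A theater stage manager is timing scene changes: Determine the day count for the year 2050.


Year: 2050
Check leap year rules:
Divisible by 4? No
2050 is not a leap year
Days: 365

365


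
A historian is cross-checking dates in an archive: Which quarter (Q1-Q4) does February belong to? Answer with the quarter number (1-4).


Month: February (month 2)
Q1: January-March (months 1-3)
Q2: April-June (months 4-6)
Q3: July-September (months 7-9)
Q4: October-December (months 10-12)
Month 2 falls in Q1

1


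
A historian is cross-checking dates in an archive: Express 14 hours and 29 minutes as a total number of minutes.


Hours: 14
Extra minutes: 29
Minutes per hour: 60
Hours to minutes: 14 x 60 = 840
Total: 840 + 29 = 869

869


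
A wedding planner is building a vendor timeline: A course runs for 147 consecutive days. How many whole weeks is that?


Total days: 147
Days per week: 7
Division: 147 / 7 = 21 remainder 0
Complete weeks: 21
Remaining days: 0

21


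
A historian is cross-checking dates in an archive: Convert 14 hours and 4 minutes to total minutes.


Hours: 14
Minutes: 4
Convert hours to minutes: 14 x 60 = 840
Add remaining minutes: 840 + 4 = 844

844


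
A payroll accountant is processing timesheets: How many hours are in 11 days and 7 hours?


Days: 11
Extra hours: 7
Hours per day: 24
Days to hours: 11 x 24 = 264
Total: 264 + 7 = 271

271


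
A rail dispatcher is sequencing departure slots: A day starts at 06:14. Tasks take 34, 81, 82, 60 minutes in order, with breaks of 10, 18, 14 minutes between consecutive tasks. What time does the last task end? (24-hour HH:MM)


Start: 06:14 = 374 min from midnight
  after task 1 (34 min): 06:48
  after break (10 min): 06:58
  after task 2 (81 min): 08:19
  after break (18 min): 08:37
  after task 3 (82 min): 09:59
  after break (14 min): 10:13
  after task 4 (60 min): 11:13
Total elapsed: 299 minutes
End time: 11:13

11:13


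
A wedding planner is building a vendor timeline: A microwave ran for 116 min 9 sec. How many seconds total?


Minutes: 116
Extra seconds: 9
Seconds per minute: 60
Minutes to seconds: 116 x 60 = 6960
Total: 6960 + 9 = 6969

6969


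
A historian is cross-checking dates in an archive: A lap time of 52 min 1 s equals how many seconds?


Minutes: 52
Seconds: 1
Convert minutes to seconds: 52 x 60 = 3120
Add remaining seconds: 3120 + 1 = 3121

3121


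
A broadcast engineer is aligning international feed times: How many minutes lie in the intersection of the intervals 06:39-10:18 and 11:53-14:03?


Interval A: [399, 618] minutes from midnight
Interval B: [713, 843] minutes from midnight
Overlap start = max(399, 713) = 713
Overlap end = min(618, 843) = 618
End <= start, so the intervals do not overlap: 0 minutes

0


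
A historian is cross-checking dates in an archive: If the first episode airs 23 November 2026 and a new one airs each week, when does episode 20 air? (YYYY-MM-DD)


First occurrence: 2026-11-23 (occurrence 1)
Each occurrence is 7 days after the previous.
Occurrence 20 is 19 weeks after the first.
19 weeks = 133 days
2026-11-23 + 133 days = 2027-04-05

2027-04-05


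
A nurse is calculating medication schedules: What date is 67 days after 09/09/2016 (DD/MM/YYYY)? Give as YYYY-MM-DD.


Start: 2016-09-09
Adding 67 days
Days remaining in September: 21
After September: 46 days still to add
October 2016: 31 days, 15 remaining
November 2016 has 30 days, need 15
Result: 2016-11-15

2016-11-15


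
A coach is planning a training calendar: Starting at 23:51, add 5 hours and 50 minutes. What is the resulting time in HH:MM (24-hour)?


Start time: 23:51
Adding: 5 hours 50 minutes
Minutes: 51 + 50 = 101
Minute overflow: 101 >= 60, so carry 1 hour, minutes = 41
Hours: 23 + 5 + 1 = 29
Hour wraparound: 29 mod 24 = 5
Result: 05:41

05:41


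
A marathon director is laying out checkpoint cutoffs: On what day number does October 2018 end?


Month: October
Year: 2018
October is a 31-day month
Total: 31 days

31


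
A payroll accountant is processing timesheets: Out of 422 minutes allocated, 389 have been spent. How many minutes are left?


Total budget: 422 minutes
Time used: 389 minutes
Remaining: 422 - 389 = 33 minutes
Percent used: 92.2%
Percent remaining: 7.8%

33


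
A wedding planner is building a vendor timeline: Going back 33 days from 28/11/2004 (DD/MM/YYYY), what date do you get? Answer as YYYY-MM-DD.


Start: 2004-11-28
Subtracting 33 days
Days already passed in November: 28
After going back through November: 5 more days to subtract
October 2004 has 31 days, need 5
Result: 2004-10-26

2004-10-26


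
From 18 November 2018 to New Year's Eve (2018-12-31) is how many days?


Start: November 18, 2018
End: December 31, 2018
Days left in November: 12
December: 31
Sum of remaining months: 31
Total: 12 + 31 = 43

43


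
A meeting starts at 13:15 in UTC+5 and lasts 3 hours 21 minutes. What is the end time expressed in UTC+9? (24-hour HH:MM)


Start: 13:15 in UTC+5
Step 1 - add duration:
  minutes: 15 + 21 = 36
  hours: 13 + 3 + 0 = 16
  end in UTC+5: 16:36
Step 2 - convert UTC+5 -> UTC+9:
  offset difference: 9 - (5) = 4 hours
  16 + (4) = 20 -> mod 24 = 20
Result: 20:36 in UTC+9

20:36


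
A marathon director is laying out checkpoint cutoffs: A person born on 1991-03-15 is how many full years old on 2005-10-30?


Birth: 1991-03-15
Reference: 2005-10-30
Year difference: 2005 - 1991 = 14
Has birthday (03-15) occurred by 10-30? Yes
Age in full years: 14

14


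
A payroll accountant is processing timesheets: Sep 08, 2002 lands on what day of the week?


Date: 2002-09-08
January 1, 2002 is a Tuesday
Day of year: 251
Offset from Jan 1: 250 days
250 mod 7 = 5
Result: Sunday

Sunday


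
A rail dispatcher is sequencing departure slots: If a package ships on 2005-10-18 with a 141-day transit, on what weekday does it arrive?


Start: 2005-10-18 (Tuesday)
Step 1 - find target date: add 141 days
  2005-10-18 + 141 days = 2006-03-08
Step 2 - day of week:
  141 mod 7 = 1
  Tuesday + 1 days -> Wednesday
Result: Wednesday (2006-03-08)

Wednesday


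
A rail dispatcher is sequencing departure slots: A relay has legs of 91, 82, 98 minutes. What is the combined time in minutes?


Durations: 91, 82, 98
Running sum: 91
+ 82 = 173
+ 98 = 271
Total duration: 271 minutes
That is 4 hours and 31 minutes

271


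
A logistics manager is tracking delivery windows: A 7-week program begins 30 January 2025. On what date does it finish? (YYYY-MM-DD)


Start: 2025-01-30
Weeks to add: 7
Convert to days: 7 x 7 = 49 days
Add 49 days to 2025-01-30
Result: 2025-03-20

2025-03-20


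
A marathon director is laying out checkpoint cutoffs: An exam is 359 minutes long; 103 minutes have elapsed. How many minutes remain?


Total budget: 359 minutes
Time used: 103 minutes
Remaining: 359 - 103 = 256 minutes
Percent used: 28.7%
Percent remaining: 71.3%

256


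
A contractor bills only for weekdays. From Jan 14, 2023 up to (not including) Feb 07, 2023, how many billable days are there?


Start: 2023-01-14 (Saturday)
End (exclusive): 2023-02-07 (Tuesday)
Total calendar days: 24
Full weeks: 24 // 7 = 3 -> 15 weekdays
Remaining 3 days starting on Saturday:
  Sat(-), Sun(-), Mon(w) -> 1 weekdays
Total business days: 15 + 1 = 16

16


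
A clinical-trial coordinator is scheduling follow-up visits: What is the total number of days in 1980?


Year: 1980
Check leap year rules:
Divisible by 4? Yes
Divisible by 100? No
1980 is a leap year
Days: 366

366


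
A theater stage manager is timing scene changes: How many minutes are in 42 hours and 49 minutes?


Hours: 42
Minutes: 49
Convert hours to minutes: 42 x 60 = 2520
Add remaining minutes: 2520 + 49 = 2569

2569


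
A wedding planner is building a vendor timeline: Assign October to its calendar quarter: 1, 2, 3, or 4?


Month: October (month 10)
Q1: January-March (months 1-3)
Q2: April-June (months 4-6)
Q3: July-September (months 7-9)
Q4: October-December (months 10-12)
Month 10 falls in Q4

4


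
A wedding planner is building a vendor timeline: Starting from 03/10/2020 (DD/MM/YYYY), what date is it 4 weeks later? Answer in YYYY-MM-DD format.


Start: 2020-10-03
Weeks to add: 4
Convert to days: 4 x 7 = 28 days
Add 28 days to 2020-10-03
Result: 2020-10-31

2020-10-31


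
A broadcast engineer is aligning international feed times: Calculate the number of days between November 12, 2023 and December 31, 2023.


Start: November 12, 2023
End: December 31, 2023
Days left in November: 18
December: 31
Sum of remaining months: 31
Total: 18 + 31 = 49

49


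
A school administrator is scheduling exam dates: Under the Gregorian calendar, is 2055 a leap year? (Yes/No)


Year: 2055
Divisible by 4? 2055 / 4 = 513.75 -> No
Not divisible by 4, so NOT a leap year

No


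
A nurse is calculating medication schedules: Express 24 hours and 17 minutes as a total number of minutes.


Hours: 24
Extra minutes: 17
Minutes per hour: 60
Hours to minutes: 24 x 60 = 1440
Total: 1440 + 17 = 1457

1457


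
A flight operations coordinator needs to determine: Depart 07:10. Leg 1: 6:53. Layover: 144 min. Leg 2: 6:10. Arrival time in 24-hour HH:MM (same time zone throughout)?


Depart: 07:10
Leg 1: +413 min -> 14:03
Layover: +144 min -> 16:27
Leg 2: +370 min -> 22:37
Total travel: 927 minutes = 15h 27m
Arrival: 22:37

22:37


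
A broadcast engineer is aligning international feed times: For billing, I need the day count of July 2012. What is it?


Month: July
Year: 2012
July is a 31-day month
Total: 31 days

31


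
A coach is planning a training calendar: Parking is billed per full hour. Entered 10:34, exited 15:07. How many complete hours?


Start: 10:34
End: 15:07
Hour difference: 15 - 10 = 5 hours
Minute difference: 7 - 34 = -27 minutes
Total minutes: 273
Complete hours: 273 / 60 = 4 (remainder 33)

4


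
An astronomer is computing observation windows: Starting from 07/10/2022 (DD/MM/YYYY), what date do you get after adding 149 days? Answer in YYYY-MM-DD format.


Start: 2022-10-07
Adding 149 days
Days remaining in October: 24
After October: 125 days still to add
November 2022: 30 days, 95 remaining
December 2022: 31 days, 64 remaining
January 2023: 31 days, 33 remaining
February 2023: 28 days, 5 remaining
Result: 2023-03-05

2023-03-05


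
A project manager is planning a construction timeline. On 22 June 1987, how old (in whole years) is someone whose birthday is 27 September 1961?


Birth: 1961-09-27
Reference: 1987-06-22
Year difference: 1987 - 1961 = 26
Has birthday (09-27) occurred by 06-22? No
Birthday not yet reached this year -> subtract 1
Age in full years: 25

25


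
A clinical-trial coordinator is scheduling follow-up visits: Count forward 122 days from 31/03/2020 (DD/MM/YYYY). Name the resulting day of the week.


Start: 2020-03-31 (Tuesday)
Step 1 - find target date: add 122 days
  2020-03-31 + 122 days = 2020-07-31
Step 2 - day of week:
  122 mod 7 = 3
  Tuesday + 3 days -> Friday
Result: Friday (2020-07-31)

Friday


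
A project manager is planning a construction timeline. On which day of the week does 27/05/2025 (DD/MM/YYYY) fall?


Date: 2025-05-27
January 1, 2025 is a Wednesday
Day of year: 147
Offset from Jan 1: 146 days
146 mod 7 = 6
Result: Tuesday

Tuesday


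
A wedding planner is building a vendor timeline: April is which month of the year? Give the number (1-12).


Calendar month order:
3. March
4. April <--
5. May
April is month number 4

4


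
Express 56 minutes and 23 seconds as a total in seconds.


Minutes: 56
Seconds: 23
Convert minutes to seconds: 56 x 60 = 3360
Add remaining seconds: 3360 + 23 = 3383

3383


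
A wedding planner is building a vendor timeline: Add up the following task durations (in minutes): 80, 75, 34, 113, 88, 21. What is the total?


Durations: 80, 75, 34, 113, 88, 21
Running sum: 80
+ 75 = 155
+ 34 = 189
+ 113 = 302
+ 88 = 390
+ 21 = 411
Total duration: 411 minutes
That is 6 hours and 51 minutes

411


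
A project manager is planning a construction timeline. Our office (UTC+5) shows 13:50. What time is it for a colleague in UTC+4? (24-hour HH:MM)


Local time: 13:50 at UTC+5 (offset 5h)
Target zone: UTC+4 (offset 4h)
Difference: 4 - (5) = -1 hours
Calculation: 13 + (-1) = 12
Result: 12:50

12:50


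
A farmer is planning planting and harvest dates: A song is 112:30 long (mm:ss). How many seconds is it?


Minutes: 112
Extra seconds: 30
Seconds per minute: 60
Minutes to seconds: 112 x 60 = 6720
Total: 6720 + 30 = 6750

6750


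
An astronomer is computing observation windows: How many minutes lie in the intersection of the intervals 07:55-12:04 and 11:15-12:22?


Interval A: [475, 724] minutes from midnight
Interval B: [675, 742] minutes from midnight
Overlap start = max(475, 675) = 675
Overlap end = min(724, 742) = 724
Overlap = 724 - 675 = 49 minutes

49


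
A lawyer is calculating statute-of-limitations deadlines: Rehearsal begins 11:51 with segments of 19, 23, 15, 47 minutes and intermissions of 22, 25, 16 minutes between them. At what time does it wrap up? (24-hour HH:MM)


Start: 11:51 = 711 min from midnight
  after task 1 (19 min): 12:10
  after break (22 min): 12:32
  after task 2 (23 min): 12:55
  after break (25 min): 13:20
  after task 3 (15 min): 13:35
  after break (16 min): 13:51
  after task 4 (47 min): 14:38
Total elapsed: 167 minutes
End time: 14:38

14:38


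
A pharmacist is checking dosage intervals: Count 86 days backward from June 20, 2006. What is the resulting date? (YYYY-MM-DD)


Start: 2006-06-20
Subtracting 86 days
Days already passed in June: 20
After going back through June: 66 more days to subtract
May 2006: 31 days, 35 remaining
April 2006: 30 days, 5 remaining
March 2006 has 31 days, need 5
Result: 2006-03-26

2006-03-26


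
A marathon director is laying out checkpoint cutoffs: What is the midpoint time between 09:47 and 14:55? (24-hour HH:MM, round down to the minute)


Start time: 09:47 = 587 minutes from midnight
End time: 14:55 = 895 minutes from midnight
Sum: 587 + 895 = 1482
Midpoint: 1482 / 2 = 741 minutes
Convert: 741 / 60 = 12 hours, 21 minutes
Result: 12:21

12:21


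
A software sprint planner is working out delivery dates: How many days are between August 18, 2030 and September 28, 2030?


Start date: 2030-08-18
End date: 2030-09-28
Aug 2030: +14 days
Sep 2030: +27 days
Total: 41 days

41


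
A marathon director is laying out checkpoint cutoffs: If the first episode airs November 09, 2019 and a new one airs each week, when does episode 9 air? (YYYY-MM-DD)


First occurrence: 2019-11-09 (occurrence 1)
Each occurrence is 7 days after the previous.
Occurrence 9 is 8 weeks after the first.
8 weeks = 56 days
2019-11-09 + 56 days = 2020-01-04

2020-01-04


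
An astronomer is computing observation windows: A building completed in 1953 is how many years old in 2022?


Birth year: 1953
Current year: 2022
Age = current year - birth year
Age = 2022 - 1953 = 69

69


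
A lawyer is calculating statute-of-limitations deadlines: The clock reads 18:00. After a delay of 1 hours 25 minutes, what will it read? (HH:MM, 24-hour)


Start time: 18:00
Adding: 1 hours 25 minutes
Minutes: 0 + 25 = 25
Hours: 18 + 1 + 0 = 19
Result: 19:25

19:25


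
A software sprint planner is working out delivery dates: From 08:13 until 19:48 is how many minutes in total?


Start time: 08:13 = 493 minutes from midnight
End time: 19:48 = 1188 minutes from midnight
Difference: 1188 - 493 = 695 minutes
That is 11 hours and 35 minutes

695


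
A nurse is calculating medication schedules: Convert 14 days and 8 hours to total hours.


Days: 14
Extra hours: 8
Hours per day: 24
Days to hours: 14 x 24 = 336
Total: 336 + 8 = 344

344


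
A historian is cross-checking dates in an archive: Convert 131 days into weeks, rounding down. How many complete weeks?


Total days: 131
Days per week: 7
Division: 131 / 7 = 18 remainder 5
Complete weeks: 18
Remaining days: 5

18


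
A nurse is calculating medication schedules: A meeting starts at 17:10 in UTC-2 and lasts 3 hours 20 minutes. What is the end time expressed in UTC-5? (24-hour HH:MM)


Start: 17:10 in UTC-2
Step 1 - add duration:
  minutes: 10 + 20 = 30
  hours: 17 + 3 + 0 = 20
  end in UTC-2: 20:30
Step 2 - convert UTC-2 -> UTC-5:
  offset difference: -5 - (-2) = -3 hours
  20 + (-3) = 17 -> mod 24 = 17
Result: 17:30 in UTC-5

17:30


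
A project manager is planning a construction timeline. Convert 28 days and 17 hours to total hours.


Days: 28
Extra hours: 17
Hours per day: 24
Days to hours: 28 x 24 = 672
Total: 672 + 17 = 689

689


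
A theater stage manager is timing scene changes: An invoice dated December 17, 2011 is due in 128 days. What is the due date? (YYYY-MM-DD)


Start: 2011-12-17
Adding 128 days
Days remaining in December: 14
After December: 114 days still to add
January 2012: 31 days, 83 remaining
February 2012: 29 days, 54 remaining
March 2012: 31 days, 23 remaining
April 2012 has 30 days, need 23
Result: 2012-04-23

2012-04-23


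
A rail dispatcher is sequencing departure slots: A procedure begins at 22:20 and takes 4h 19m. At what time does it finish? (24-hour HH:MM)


Start time: 22:20
Adding: 4 hours 19 minutes
Minutes: 20 + 19 = 39
Hours: 22 + 4 + 0 = 26
Hour wraparound: 26 mod 24 = 2
Result: 02:39

02:39


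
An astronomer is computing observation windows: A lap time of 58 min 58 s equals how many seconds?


Minutes: 58
Seconds: 58
Convert minutes to seconds: 58 x 60 = 3480
Add remaining seconds: 3480 + 58 = 3538

3538


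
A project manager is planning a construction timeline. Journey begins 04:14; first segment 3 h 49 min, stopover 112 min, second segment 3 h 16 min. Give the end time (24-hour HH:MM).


Depart: 04:14
Leg 1: +229 min -> 08:03
Layover: +112 min -> 09:55
Leg 2: +196 min -> 13:11
Total travel: 537 minutes = 8h 57m
Arrival: 13:11

13:11


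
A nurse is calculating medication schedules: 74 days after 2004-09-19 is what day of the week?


Start: 2004-09-19 (Sunday)
Step 1 - find target date: add 74 days
  2004-09-19 + 74 days = 2004-12-02
Step 2 - day of week:
  74 mod 7 = 4
  Sunday + 4 days -> Thursday
Result: Thursday (2004-12-02)

Thursday


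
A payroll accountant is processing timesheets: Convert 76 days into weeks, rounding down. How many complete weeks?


Total days: 76
Days per week: 7
Division: 76 / 7 = 10 remainder 6
Complete weeks: 10
Remaining days: 6

10


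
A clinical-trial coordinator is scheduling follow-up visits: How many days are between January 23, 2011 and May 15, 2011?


Start date: 2011-01-23
End date: 2011-05-15
Jan 2011: +9 days
Feb 2011: +28 days
Mar 2011: +31 days
Apr 2011: +30 days
May 2011: +14 days
Total: 112 days

112


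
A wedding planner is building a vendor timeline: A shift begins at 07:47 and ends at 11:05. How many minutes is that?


Start time: 07:47 = 467 minutes from midnight
End time: 11:05 = 665 minutes from midnight
Difference: 665 - 467 = 198 minutes
That is 3 hours and 18 minutes

198


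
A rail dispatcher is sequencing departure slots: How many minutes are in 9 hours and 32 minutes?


Hours: 9
Minutes: 32
Convert hours to minutes: 9 x 60 = 540
Add remaining minutes: 540 + 32 = 572

572


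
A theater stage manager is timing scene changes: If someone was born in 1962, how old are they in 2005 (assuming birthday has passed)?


Birth year: 1962
Current year: 2005
Age = current year - birth year
Age = 2005 - 1962 = 43

43
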